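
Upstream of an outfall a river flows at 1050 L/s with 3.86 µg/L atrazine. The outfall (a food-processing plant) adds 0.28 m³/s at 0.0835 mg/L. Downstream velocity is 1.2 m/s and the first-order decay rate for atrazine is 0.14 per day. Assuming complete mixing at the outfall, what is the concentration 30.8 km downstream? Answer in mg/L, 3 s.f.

1050 L/s = 1.05 m³/s.
3.86 µg/L = 0.00386 mg/L.
After complete mixing, C₀ = (0.28·0.0835 + 1.05·0.00386) / 1.33 = 0.02063 mg/L.
Travel time t = 3.08e+04 m / 1.2 m/s = 2.567e+04 s = 0.2971 d.
C = 0.02063·exp(−0.14·0.2971) = 0.02063·0.9593 = 0.01979 mg/L.

0.0198 mg/L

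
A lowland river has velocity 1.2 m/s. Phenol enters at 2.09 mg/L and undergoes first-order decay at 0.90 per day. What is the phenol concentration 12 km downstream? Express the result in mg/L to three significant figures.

Travel time t = 12 km / 1.2 m/s = 1.2e+04/1.2 = 1e+04 s = 0.1157 d.
First-order decay: C = 2.09·exp(−0.90·0.1157) = 2.09·0.9011 = 1.883 mg/L.

1.88 mg/L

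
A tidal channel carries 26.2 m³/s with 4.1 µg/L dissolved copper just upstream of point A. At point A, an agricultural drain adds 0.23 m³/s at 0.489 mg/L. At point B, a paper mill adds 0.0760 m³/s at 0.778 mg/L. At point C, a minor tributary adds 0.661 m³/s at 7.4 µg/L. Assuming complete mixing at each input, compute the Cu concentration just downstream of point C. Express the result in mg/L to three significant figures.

0.0105 mg/L

4.1 µg/L = 0.0041 mg/L.
After input A: C = (26.2·0.0041 + 0.23·0.489) / 26.43 = 0.00832 mg/L.
After input B: C = (26.43·0.00832 + 0.076·0.778) / 26.51 = 0.01053 mg/L.
7.4 µg/L = 0.0074 mg/L.
After input C: C = (26.51·0.01053 + 0.661·0.0074) / 27.17 = 0.01045 mg/L.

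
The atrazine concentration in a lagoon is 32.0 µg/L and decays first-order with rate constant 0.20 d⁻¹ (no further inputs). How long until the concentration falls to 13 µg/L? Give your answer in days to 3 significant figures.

t = ln(C₀/C)/k = ln(32.0/13)/0.20 = 0.9008/0.20 = 4.504 d.

4.50 d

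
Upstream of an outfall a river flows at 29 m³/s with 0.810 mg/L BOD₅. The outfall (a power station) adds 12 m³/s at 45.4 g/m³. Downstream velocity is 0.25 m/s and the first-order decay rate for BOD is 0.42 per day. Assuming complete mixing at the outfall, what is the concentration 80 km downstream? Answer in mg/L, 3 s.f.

After complete mixing, C₀ = (12·45.4 + 29·0.81) / 41 = 13.86 mg/L.
Travel time t = 8e+04 m / 0.25 m/s = 3.2e+05 s = 3.704 d.
C = 13.86·exp(−0.42·3.704) = 13.86·0.2111 = 2.926 mg/L.

2.93 mg/L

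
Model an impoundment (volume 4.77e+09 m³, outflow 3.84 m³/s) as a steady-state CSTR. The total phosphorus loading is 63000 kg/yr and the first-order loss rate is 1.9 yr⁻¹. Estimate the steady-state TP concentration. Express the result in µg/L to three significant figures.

6.86 µg/L

Outflow Q = 3.84 m³/s × 3.156e+07 s/yr = 1.212e+08 m³/yr.
Steady-state CSTR mass balance: W = Q·C + k·V·C, so C = W/(Q + kV).
Q + kV = 1.212e+08 + 1.9·4.77e+09 = 9.184e+09 m³/yr.
C = 63000/9.184e+09 = 6.86e-06 kg/m³ = 0.00686 mg/L = 6.86 µg/L.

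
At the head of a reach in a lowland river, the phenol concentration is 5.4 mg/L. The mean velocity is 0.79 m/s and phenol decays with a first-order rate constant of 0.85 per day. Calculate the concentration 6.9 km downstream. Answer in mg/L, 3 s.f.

4.96 mg/L

Travel time t = 6.9 km / 0.79 m/s = 6900/0.79 = 8734 s = 0.1011 d.
First-order decay: C = 5.4·exp(−0.85·0.1011) = 5.4·0.9177 = 4.955 mg/L.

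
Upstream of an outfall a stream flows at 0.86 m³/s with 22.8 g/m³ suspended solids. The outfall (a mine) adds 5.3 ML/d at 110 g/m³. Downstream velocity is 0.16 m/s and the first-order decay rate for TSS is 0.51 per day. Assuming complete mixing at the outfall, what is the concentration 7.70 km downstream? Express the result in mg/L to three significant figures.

21.5 mg/L

5.3 ML/d = 0.06134 m³/s.
After complete mixing, C₀ = (0.06134·110 + 0.86·22.8) / 0.9213 = 28.61 mg/L.
Travel time t = 7700 m / 0.16 m/s = 4.812e+04 s = 0.557 d.
C = 28.61·exp(−0.51·0.557) = 28.61·0.7527 = 21.53 mg/L.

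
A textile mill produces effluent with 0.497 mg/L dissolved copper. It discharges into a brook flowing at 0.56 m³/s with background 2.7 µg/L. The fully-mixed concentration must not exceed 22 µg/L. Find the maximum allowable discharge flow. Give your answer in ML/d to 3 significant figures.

2.7 µg/L = 0.0027 mg/L.
22 µg/L = 0.022 mg/L.
Mass balance at complete mixing: C_std·(Q_w + Q_r) = Q_w·C_e + Q_r·C_b.
Rearranging, Q_w = Q_r·(C_std − C_b)/(C_e − C_std) = 0.56·(0.022 − 0.0027) / (0.497 − 0.022) = 0.02275 m³/s.
= 1.966 ML/d.

1.97 ML/d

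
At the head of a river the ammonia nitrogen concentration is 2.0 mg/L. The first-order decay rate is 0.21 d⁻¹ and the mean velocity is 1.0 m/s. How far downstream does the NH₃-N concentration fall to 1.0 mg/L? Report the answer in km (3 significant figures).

285 km

From C = C₀·e^(−kt), t = ln(C₀/C)/k = ln(2.0/1.0)/0.21 = 0.6931/0.21 = 3.301 d.
Distance = v·t = 1.0 m/s × 2.852e+05 s = 2.852e+05 m = 285.2 km.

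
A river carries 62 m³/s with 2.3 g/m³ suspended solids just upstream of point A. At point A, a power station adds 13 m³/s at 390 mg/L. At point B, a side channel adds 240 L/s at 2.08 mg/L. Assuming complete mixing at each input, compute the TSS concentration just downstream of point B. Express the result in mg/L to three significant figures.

69.3 mg/L

After input A: C = (62·2.3 + 13·390) / 75 = 69.5 mg/L.
240 L/s = 0.24 m³/s.
After input B: C = (75·69.5 + 0.24·2.08) / 75.24 = 69.29 mg/L.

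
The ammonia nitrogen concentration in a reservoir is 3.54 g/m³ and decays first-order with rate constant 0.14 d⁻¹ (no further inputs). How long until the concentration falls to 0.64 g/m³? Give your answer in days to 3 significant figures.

12.2 d

t = ln(C₀/C)/k = ln(3.54/0.64)/0.14 = 1.71/0.14 = 12.22 d.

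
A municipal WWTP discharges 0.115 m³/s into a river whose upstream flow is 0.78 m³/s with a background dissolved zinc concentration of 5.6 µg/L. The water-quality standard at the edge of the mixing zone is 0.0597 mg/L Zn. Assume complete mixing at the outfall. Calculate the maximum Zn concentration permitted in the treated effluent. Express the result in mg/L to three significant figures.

0.427 mg/L

5.6 µg/L = 0.0056 mg/L.
Mass balance: 0.0597·0.895 = 0.115·Cₑ + 0.78·0.0056.
Cₑ = (0.05343 − 0.004368) / 0.115 = 0.4266 mg/L.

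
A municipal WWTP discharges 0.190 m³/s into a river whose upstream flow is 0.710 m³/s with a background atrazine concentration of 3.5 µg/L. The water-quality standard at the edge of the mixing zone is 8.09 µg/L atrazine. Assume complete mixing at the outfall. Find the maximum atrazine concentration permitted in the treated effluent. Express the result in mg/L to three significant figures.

3.5 µg/L = 0.0035 mg/L.
8.09 µg/L = 0.00809 mg/L.
Mass balance: 0.00809·0.9 = 0.19·Cₑ + 0.71·0.0035.
Cₑ = (0.007281 − 0.002485) / 0.19 = 0.02524 mg/L.

0.0252 mg/L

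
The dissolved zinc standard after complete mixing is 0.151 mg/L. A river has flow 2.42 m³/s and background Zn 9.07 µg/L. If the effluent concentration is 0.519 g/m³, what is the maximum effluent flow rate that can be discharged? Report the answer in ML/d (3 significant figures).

9.07 µg/L = 0.00907 mg/L.
Mass balance at complete mixing: C_std·(Q_w + Q_r) = Q_w·C_e + Q_r·C_b.
Rearranging, Q_w = Q_r·(C_std − C_b)/(C_e − C_std) = 2.42·(0.151 − 0.00907) / (0.519 − 0.151) = 0.9333 m³/s.
= 80.64 ML/d.

80.6 ML/d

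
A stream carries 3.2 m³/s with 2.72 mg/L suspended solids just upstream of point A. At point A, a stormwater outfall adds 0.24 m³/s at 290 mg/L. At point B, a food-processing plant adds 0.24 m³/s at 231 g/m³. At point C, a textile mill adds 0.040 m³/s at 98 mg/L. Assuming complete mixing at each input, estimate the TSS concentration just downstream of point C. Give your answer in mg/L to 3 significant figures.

37.0 mg/L

After input A: C = (3.2·2.72 + 0.24·290) / 3.44 = 22.76 mg/L.
After input B: C = (3.44·22.76 + 0.24·231) / 3.68 = 36.34 mg/L.
After input C: C = (3.68·36.34 + 0.04·98) / 3.72 = 37.01 mg/L.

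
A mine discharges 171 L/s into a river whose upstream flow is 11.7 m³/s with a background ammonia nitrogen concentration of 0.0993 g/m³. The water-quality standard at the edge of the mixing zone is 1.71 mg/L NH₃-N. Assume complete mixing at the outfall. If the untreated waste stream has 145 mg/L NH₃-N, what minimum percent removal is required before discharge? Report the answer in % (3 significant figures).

22.8 %

171 L/s = 0.171 m³/s.
Mass balance: 1.71·11.87 = 0.171·Cₑ + 11.7·0.0993.
Cₑ = (20.3 − 1.162) / 0.171 = 111.9 mg/L.
Required removal = 1 − 111.9/145 = 22.82 %.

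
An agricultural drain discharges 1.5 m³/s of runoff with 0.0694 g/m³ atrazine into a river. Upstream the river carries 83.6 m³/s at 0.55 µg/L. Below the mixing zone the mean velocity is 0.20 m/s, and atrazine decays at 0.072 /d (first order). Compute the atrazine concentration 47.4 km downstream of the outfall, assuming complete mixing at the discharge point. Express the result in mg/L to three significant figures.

0.55 µg/L = 0.00055 mg/L.
After complete mixing, C₀ = (1.5·0.0694 + 83.6·0.00055) / 85.1 = 0.001764 mg/L.
Travel time t = 4.74e+04 m / 0.20 m/s = 2.37e+05 s = 2.743 d.
C = 0.001764·exp(−0.072·2.743) = 0.001764·0.8208 = 0.001448 mg/L.

0.00145 mg/L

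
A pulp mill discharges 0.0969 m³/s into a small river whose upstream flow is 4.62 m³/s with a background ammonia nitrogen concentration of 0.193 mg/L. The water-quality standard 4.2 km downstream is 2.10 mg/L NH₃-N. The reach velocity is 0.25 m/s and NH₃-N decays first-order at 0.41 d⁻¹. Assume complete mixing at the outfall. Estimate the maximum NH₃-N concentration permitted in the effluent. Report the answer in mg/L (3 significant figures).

102 mg/L

Travel time to the compliance point: t = 4200/0.25 = 1.68e+04 s = 0.1944 d; decay factor exp(−0.41·0.1944) = 0.9234.
So the concentration just after mixing may be at most 2.1/0.9234 = 2.274 mg/L.
Mass balance: 2.274·4.717 = 0.0969·Cₑ + 4.62·0.193.
Cₑ = (10.73 − 0.8917) / 0.0969 = 101.5 mg/L.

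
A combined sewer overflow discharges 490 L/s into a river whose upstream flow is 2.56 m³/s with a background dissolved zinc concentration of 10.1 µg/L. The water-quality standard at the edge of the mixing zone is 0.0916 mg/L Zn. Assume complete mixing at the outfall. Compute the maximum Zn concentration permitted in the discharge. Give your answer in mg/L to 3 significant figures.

0.517 mg/L

490 L/s = 0.49 m³/s.
10.1 µg/L = 0.0101 mg/L.
Mass balance: 0.0916·3.05 = 0.49·Cₑ + 2.56·0.0101.
Cₑ = (0.2794 − 0.02586) / 0.49 = 0.5174 mg/L.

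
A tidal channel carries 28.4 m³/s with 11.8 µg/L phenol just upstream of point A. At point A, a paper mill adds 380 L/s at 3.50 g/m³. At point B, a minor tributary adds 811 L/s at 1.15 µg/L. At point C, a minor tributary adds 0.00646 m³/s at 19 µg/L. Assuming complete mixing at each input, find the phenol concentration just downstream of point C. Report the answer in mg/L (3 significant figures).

11.8 µg/L = 0.0118 mg/L.
380 L/s = 0.38 m³/s.
After input A: C = (28.4·0.0118 + 0.38·3.5) / 28.78 = 0.05786 mg/L.
811 L/s = 0.811 m³/s.
1.15 µg/L = 0.00115 mg/L.
After input B: C = (28.78·0.05786 + 0.811·0.00115) / 29.59 = 0.0563 mg/L.
19 µg/L = 0.019 mg/L.
After input C: C = (29.59·0.0563 + 0.00646·0.019) / 29.6 = 0.05629 mg/L.

0.0563 mg/L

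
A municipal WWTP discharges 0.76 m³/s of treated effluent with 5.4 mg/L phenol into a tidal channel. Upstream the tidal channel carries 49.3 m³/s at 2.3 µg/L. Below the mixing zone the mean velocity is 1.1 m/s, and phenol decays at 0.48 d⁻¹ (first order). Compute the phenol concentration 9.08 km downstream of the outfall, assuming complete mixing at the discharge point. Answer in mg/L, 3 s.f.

2.3 µg/L = 0.0023 mg/L.
After complete mixing, C₀ = (0.76·5.4 + 49.3·0.0023) / 50.06 = 0.08425 mg/L.
Travel time t = 9080 m / 1.1 m/s = 8255 s = 0.09554 d.
C = 0.08425·exp(−0.48·0.09554) = 0.08425·0.9552 = 0.08047 mg/L.

0.0805 mg/L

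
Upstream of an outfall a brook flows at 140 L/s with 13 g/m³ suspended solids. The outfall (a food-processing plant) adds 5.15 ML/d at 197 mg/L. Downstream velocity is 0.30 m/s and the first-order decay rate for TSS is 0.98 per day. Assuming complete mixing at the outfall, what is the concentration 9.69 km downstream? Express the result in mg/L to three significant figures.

47.1 mg/L

5.15 ML/d = 0.05961 m³/s.
140 L/s = 0.14 m³/s.
After complete mixing, C₀ = (0.05961·197 + 0.14·13) / 0.1996 = 67.95 mg/L.
Travel time t = 9690 m / 0.30 m/s = 3.23e+04 s = 0.3738 d.
C = 67.95·exp(−0.98·0.3738) = 67.95·0.6932 = 47.1 mg/L.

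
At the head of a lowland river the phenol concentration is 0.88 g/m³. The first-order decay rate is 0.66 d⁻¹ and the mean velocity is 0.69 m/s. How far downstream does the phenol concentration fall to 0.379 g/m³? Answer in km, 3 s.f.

76.1 km

From C = C₀·e^(−kt), t = ln(C₀/C)/k = ln(0.88/0.379)/0.66 = 0.8424/0.66 = 1.276 d.
Distance = v·t = 0.69 m/s × 1.103e+05 s = 7.609e+04 m = 76.09 km.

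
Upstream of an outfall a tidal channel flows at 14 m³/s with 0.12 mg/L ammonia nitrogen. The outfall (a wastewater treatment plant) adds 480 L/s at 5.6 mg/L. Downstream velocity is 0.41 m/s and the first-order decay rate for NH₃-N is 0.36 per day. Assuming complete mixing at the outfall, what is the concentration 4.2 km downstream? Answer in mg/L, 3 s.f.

480 L/s = 0.48 m³/s.
After complete mixing, C₀ = (0.48·5.6 + 14·0.12) / 14.48 = 0.3017 mg/L.
Travel time t = 4200 m / 0.41 m/s = 1.024e+04 s = 0.1186 d.
C = 0.3017·exp(−0.36·0.1186) = 0.3017·0.9582 = 0.2891 mg/L.

0.289 mg/L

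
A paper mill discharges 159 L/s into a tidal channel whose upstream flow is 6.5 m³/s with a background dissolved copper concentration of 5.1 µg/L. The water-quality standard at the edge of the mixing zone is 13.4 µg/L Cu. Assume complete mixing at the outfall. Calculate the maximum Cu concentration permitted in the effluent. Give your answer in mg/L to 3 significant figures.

159 L/s = 0.159 m³/s.
5.1 µg/L = 0.0051 mg/L.
13.4 µg/L = 0.0134 mg/L.
Mass balance: 0.0134·6.659 = 0.159·Cₑ + 6.5·0.0051.
Cₑ = (0.08923 − 0.03315) / 0.159 = 0.3527 mg/L.

0.353 mg/L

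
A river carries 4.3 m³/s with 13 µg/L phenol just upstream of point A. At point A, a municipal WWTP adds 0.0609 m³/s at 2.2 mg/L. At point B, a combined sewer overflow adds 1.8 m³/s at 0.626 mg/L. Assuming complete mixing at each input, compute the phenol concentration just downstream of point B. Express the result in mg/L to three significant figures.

0.214 mg/L

13 µg/L = 0.013 mg/L.
After input A: C = (4.3·0.013 + 0.0609·2.2) / 4.361 = 0.04354 mg/L.
After input B: C = (4.361·0.04354 + 1.8·0.626) / 6.161 = 0.2137 mg/L.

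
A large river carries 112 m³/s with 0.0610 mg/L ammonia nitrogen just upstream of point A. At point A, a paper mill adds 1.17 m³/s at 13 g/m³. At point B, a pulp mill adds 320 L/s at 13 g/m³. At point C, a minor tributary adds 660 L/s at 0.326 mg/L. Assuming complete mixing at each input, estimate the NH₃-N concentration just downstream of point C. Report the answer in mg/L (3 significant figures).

0.231 mg/L

After input A: C = (112·0.061 + 1.17·13) / 113.2 = 0.1948 mg/L.
320 L/s = 0.32 m³/s.
After input B: C = (113.2·0.1948 + 0.32·13) / 113.5 = 0.2309 mg/L.
660 L/s = 0.66 m³/s.
After input C: C = (113.5·0.2309 + 0.66·0.326) / 114.1 = 0.2314 mg/L.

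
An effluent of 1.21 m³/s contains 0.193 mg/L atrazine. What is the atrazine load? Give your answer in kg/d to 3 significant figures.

Mass flux = Q·C = 1.21 m³/s × 0.193 g/m³ = 0.2335 g/s.
= 0.2335 g/s × 86.4 = 20.18 kg/d.

20.2 kg/d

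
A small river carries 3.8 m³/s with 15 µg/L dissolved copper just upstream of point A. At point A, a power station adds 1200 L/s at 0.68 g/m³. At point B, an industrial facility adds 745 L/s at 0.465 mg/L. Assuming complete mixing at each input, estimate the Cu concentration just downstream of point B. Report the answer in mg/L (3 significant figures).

15 µg/L = 0.015 mg/L.
1200 L/s = 1.2 m³/s.
After input A: C = (3.8·0.015 + 1.2·0.68) / 5 = 0.1746 mg/L.
745 L/s = 0.745 m³/s.
After input B: C = (5·0.1746 + 0.745·0.465) / 5.745 = 0.2123 mg/L.

0.212 mg/L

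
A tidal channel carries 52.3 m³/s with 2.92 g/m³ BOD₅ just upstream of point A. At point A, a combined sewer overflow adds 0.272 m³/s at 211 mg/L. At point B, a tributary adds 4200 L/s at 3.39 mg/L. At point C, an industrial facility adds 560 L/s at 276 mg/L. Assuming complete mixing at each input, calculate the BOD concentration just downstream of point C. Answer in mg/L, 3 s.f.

6.61 mg/L

After input A: C = (52.3·2.92 + 0.272·211) / 52.57 = 3.997 mg/L.
4200 L/s = 4.2 m³/s.
After input B: C = (52.57·3.997 + 4.2·3.39) / 56.77 = 3.952 mg/L.
560 L/s = 0.56 m³/s.
After input C: C = (56.77·3.952 + 0.56·276) / 57.33 = 6.609 mg/L.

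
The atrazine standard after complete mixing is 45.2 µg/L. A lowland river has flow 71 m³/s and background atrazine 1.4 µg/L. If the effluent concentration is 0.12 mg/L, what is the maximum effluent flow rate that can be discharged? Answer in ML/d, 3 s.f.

1.4 µg/L = 0.0014 mg/L.
45.2 µg/L = 0.0452 mg/L.
Mass balance at complete mixing: C_std·(Q_w + Q_r) = Q_w·C_e + Q_r·C_b.
Rearranging, Q_w = Q_r·(C_std − C_b)/(C_e − C_std) = 71·(0.0452 − 0.0014) / (0.12 − 0.0452) = 41.57 m³/s.
= 3592 ML/d.

3590 ML/d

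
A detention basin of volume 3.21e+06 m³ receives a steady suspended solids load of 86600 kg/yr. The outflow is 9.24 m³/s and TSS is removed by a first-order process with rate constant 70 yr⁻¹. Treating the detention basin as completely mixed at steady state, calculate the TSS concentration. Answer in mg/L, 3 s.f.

0.168 mg/L

Outflow Q = 9.24 m³/s × 3.156e+07 s/yr = 2.916e+08 m³/yr.
Steady-state CSTR mass balance: W = Q·C + k·V·C, so C = W/(Q + kV).
Q + kV = 2.916e+08 + 70·3.21e+06 = 5.163e+08 m³/yr.
C = 86600/5.163e+08 = 0.0001677 kg/m³ = 0.1677 mg/L.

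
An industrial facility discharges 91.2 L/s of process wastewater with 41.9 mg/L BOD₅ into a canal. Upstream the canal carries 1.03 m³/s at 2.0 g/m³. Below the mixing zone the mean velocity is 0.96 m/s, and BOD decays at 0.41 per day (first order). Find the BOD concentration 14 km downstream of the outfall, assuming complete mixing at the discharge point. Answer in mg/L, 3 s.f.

91.2 L/s = 0.0912 m³/s.
After complete mixing, C₀ = (0.0912·41.9 + 1.03·2) / 1.121 = 5.246 mg/L.
Travel time t = 1.4e+04 m / 0.96 m/s = 1.458e+04 s = 0.1688 d.
C = 5.246·exp(−0.41·0.1688) = 5.246·0.9331 = 4.895 mg/L.

4.89 mg/L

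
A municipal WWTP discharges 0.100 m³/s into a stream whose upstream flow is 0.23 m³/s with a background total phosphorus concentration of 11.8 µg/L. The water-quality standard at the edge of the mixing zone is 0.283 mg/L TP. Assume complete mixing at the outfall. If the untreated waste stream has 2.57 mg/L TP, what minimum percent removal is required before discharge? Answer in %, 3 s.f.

11.8 µg/L = 0.0118 mg/L.
Mass balance: 0.283·0.33 = 0.1·Cₑ + 0.23·0.0118.
Cₑ = (0.09339 − 0.002714) / 0.1 = 0.9068 mg/L.
Required removal = 1 − 0.9068/2.57 = 64.72 %.

64.7 %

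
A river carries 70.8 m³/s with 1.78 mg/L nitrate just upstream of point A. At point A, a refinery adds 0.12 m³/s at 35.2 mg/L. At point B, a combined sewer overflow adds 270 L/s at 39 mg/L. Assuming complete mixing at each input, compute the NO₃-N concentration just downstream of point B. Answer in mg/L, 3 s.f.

After input A: C = (70.8·1.78 + 0.12·35.2) / 70.92 = 1.837 mg/L.
270 L/s = 0.27 m³/s.
After input B: C = (70.92·1.837 + 0.27·39) / 71.19 = 1.977 mg/L.

1.98 mg/L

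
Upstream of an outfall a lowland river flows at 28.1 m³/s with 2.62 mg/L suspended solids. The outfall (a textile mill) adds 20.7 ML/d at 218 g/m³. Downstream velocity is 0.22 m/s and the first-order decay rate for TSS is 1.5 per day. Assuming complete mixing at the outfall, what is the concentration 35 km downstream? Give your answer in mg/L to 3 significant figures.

20.7 ML/d = 0.2396 m³/s.
After complete mixing, C₀ = (0.2396·218 + 28.1·2.62) / 28.34 = 4.441 mg/L.
Travel time t = 3.5e+04 m / 0.22 m/s = 1.591e+05 s = 1.841 d.
C = 4.441·exp(−1.5·1.841) = 4.441·0.06317 = 0.2805 mg/L.

0.281 mg/L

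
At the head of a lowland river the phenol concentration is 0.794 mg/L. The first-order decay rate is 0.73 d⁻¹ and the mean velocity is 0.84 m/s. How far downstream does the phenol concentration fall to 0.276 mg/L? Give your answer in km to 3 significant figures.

105 km

From C = C₀·e^(−kt), t = ln(C₀/C)/k = ln(0.794/0.276)/0.73 = 1.057/0.73 = 1.448 d.
Distance = v·t = 0.84 m/s × 1.251e+05 s = 1.051e+05 m = 105.1 km.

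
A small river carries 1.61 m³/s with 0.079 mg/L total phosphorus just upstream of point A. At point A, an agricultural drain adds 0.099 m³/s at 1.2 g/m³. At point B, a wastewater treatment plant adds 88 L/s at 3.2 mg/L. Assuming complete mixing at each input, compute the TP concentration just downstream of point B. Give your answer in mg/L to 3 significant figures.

After input A: C = (1.61·0.079 + 0.099·1.2) / 1.709 = 0.1439 mg/L.
88 L/s = 0.088 m³/s.
After input B: C = (1.709·0.1439 + 0.088·3.2) / 1.797 = 0.2936 mg/L.

0.294 mg/L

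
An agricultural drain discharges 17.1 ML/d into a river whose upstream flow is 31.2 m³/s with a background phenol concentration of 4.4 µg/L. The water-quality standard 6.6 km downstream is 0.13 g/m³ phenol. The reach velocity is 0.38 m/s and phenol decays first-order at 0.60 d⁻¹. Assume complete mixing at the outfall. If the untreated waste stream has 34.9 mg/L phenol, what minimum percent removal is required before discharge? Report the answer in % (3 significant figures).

35.3 %

17.1 ML/d = 0.1979 m³/s.
4.4 µg/L = 0.0044 mg/L.
Travel time to the compliance point: t = 6600/0.38 = 1.737e+04 s = 0.201 d; decay factor exp(−0.60·0.201) = 0.8864.
So the concentration just after mixing may be at most 0.13/0.8864 = 0.1467 mg/L.
Mass balance: 0.1467·31.4 = 0.1979·Cₑ + 31.2·0.0044.
Cₑ = (4.605 − 0.1373) / 0.1979 = 22.57 mg/L.
Required removal = 1 − 22.57/34.9 = 35.32 %.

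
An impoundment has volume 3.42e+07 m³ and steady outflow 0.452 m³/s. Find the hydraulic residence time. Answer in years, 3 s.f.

Q = 0.452 m³/s × 3.156e+07 s/yr = 1.426e+07 m³/yr.
Hydraulic residence time τ = V/Q = 3.42e+07/1.426e+07 = 2.398 yr.

2.40 yr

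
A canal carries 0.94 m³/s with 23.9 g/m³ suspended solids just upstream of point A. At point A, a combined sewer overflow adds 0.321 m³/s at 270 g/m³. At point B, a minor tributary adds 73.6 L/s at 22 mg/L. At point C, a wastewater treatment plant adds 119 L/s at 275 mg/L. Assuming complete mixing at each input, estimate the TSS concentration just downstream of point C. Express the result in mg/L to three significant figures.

98.7 mg/L

After input A: C = (0.94·23.9 + 0.321·270) / 1.261 = 86.55 mg/L.
73.6 L/s = 0.0736 m³/s.
After input B: C = (1.261·86.55 + 0.0736·22) / 1.335 = 82.99 mg/L.
119 L/s = 0.119 m³/s.
After input C: C = (1.335·82.99 + 0.119·275) / 1.454 = 98.71 mg/L.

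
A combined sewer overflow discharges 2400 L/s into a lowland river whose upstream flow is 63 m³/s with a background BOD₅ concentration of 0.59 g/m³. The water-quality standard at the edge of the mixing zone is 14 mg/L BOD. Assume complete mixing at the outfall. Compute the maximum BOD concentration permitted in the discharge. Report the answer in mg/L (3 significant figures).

2400 L/s = 2.4 m³/s.
Mass balance: 14·65.4 = 2.4·Cₑ + 63·0.59.
Cₑ = (915.6 − 37.17) / 2.4 = 366 mg/L.

366 mg/L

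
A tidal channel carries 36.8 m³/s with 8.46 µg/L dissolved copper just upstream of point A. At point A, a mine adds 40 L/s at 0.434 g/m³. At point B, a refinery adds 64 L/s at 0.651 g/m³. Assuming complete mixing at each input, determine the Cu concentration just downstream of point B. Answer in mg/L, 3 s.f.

0.0100 mg/L

8.46 µg/L = 0.00846 mg/L.
40 L/s = 0.04 m³/s.
After input A: C = (36.8·0.00846 + 0.04·0.434) / 36.84 = 0.008922 mg/L.
64 L/s = 0.064 m³/s.
After input B: C = (36.84·0.008922 + 0.064·0.651) / 36.9 = 0.01004 mg/L.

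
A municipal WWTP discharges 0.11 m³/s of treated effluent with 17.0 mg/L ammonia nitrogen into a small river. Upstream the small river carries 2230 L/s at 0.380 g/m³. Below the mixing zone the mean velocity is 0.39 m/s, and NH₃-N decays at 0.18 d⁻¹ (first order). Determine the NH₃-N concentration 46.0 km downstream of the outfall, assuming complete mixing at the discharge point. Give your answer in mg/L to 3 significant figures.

0.908 mg/L

2230 L/s = 2.23 m³/s.
After complete mixing, C₀ = (0.11·17 + 2.23·0.38) / 2.34 = 1.161 mg/L.
Travel time t = 4.6e+04 m / 0.39 m/s = 1.179e+05 s = 1.365 d.
C = 1.161·exp(−0.18·1.365) = 1.161·0.7821 = 0.9083 mg/L.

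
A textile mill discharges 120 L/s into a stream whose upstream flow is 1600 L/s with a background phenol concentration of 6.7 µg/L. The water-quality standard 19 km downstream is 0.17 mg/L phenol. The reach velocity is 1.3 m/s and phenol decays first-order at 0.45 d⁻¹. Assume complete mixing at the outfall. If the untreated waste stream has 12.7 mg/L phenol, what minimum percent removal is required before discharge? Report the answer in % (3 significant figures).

120 L/s = 0.12 m³/s.
1600 L/s = 1.6 m³/s.
6.7 µg/L = 0.0067 mg/L.
Travel time to the compliance point: t = 1.9e+04/1.3 = 1.462e+04 s = 0.1692 d; decay factor exp(−0.45·0.1692) = 0.9267.
So the concentration just after mixing may be at most 0.17/0.9267 = 0.1834 mg/L.
Mass balance: 0.1834·1.72 = 0.12·Cₑ + 1.6·0.0067.
Cₑ = (0.3155 − 0.01072) / 0.12 = 2.54 mg/L.
Required removal = 1 − 2.54/12.7 = 80 %.

80.0 %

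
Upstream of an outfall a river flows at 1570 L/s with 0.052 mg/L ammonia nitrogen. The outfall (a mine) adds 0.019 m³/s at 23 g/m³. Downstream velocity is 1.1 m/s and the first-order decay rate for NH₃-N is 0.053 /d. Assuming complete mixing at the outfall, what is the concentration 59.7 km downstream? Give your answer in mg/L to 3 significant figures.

0.316 mg/L

1570 L/s = 1.57 m³/s.
After complete mixing, C₀ = (0.019·23 + 1.57·0.052) / 1.589 = 0.3264 mg/L.
Travel time t = 5.97e+04 m / 1.1 m/s = 5.427e+04 s = 0.6282 d.
C = 0.3264·exp(−0.053·0.6282) = 0.3264·0.9673 = 0.3157 mg/L.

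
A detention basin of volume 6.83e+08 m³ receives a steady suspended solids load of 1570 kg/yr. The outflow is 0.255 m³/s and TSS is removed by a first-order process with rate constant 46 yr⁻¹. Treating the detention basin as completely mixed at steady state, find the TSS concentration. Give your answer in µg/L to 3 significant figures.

0.0500 µg/L

Outflow Q = 0.255 m³/s × 3.156e+07 s/yr = 8.047e+06 m³/yr.
Steady-state CSTR mass balance: W = Q·C + k·V·C, so C = W/(Q + kV).
Q + kV = 8.047e+06 + 46·6.83e+08 = 3.143e+10 m³/yr.
C = 1570/3.143e+10 = 4.996e-08 kg/m³ = 4.996e-05 mg/L = 0.04996 µg/L.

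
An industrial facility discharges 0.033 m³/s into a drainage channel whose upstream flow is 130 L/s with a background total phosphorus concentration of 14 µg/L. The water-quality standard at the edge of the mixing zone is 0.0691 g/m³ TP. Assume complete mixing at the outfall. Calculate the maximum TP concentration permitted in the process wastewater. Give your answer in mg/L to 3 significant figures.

0.286 mg/L

130 L/s = 0.13 m³/s.
14 µg/L = 0.014 mg/L.
Mass balance: 0.0691·0.163 = 0.033·Cₑ + 0.13·0.014.
Cₑ = (0.01126 − 0.00182) / 0.033 = 0.2862 mg/L.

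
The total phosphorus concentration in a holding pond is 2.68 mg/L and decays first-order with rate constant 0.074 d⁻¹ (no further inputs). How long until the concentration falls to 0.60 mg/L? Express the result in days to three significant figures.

20.2 d

t = ln(C₀/C)/k = ln(2.68/0.60)/0.074 = 1.497/0.074 = 20.22 d.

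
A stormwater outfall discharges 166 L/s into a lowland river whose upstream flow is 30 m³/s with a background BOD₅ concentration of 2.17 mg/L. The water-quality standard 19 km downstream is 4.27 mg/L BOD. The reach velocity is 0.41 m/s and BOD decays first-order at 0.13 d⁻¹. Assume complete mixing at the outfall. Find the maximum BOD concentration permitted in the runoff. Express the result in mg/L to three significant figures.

166 L/s = 0.166 m³/s.
Travel time to the compliance point: t = 1.9e+04/0.41 = 4.634e+04 s = 0.5364 d; decay factor exp(−0.13·0.5364) = 0.9326.
So the concentration just after mixing may be at most 4.27/0.9326 = 4.578 mg/L.
Mass balance: 4.578·30.17 = 0.166·Cₑ + 30·2.17.
Cₑ = (138.1 − 65.1) / 0.166 = 439.8 mg/L.

440 mg/L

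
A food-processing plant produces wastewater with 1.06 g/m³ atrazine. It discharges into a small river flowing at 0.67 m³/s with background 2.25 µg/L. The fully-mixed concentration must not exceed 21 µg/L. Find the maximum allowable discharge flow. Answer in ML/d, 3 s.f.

2.25 µg/L = 0.00225 mg/L.
21 µg/L = 0.021 mg/L.
Mass balance at complete mixing: C_std·(Q_w + Q_r) = Q_w·C_e + Q_r·C_b.
Rearranging, Q_w = Q_r·(C_std − C_b)/(C_e − C_std) = 0.67·(0.021 − 0.00225) / (1.06 − 0.021) = 0.01209 m³/s.
= 1.045 ML/d.

1.04 ML/d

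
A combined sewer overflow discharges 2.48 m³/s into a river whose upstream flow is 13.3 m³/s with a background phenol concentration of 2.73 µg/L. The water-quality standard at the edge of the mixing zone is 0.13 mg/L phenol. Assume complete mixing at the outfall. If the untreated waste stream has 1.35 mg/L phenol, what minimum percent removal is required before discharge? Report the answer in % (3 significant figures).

2.73 µg/L = 0.00273 mg/L.
Mass balance: 0.13·15.78 = 2.48·Cₑ + 13.3·0.00273.
Cₑ = (2.051 − 0.03631) / 2.48 = 0.8125 mg/L.
Required removal = 1 − 0.8125/1.35 = 39.81 %.

39.8 %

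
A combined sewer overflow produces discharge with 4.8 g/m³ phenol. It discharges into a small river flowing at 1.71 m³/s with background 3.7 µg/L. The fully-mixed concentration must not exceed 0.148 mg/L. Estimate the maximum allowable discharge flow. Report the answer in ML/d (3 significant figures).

4.58 ML/d

3.7 µg/L = 0.0037 mg/L.
Mass balance at complete mixing: C_std·(Q_w + Q_r) = Q_w·C_e + Q_r·C_b.
Rearranging, Q_w = Q_r·(C_std − C_b)/(C_e − C_std) = 1.71·(0.148 − 0.0037) / (4.8 − 0.148) = 0.05304 m³/s.
= 4.583 ML/d.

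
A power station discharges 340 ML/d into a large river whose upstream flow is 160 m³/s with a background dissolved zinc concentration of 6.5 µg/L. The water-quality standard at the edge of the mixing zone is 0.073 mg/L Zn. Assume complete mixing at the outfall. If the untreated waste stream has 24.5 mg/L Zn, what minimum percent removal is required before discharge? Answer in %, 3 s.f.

88.7 %

340 ML/d = 3.935 m³/s.
6.5 µg/L = 0.0065 mg/L.
Mass balance: 0.073·163.9 = 3.935·Cₑ + 160·0.0065.
Cₑ = (11.97 − 1.04) / 3.935 = 2.777 mg/L.
Required removal = 1 − 2.777/24.5 = 88.67 %.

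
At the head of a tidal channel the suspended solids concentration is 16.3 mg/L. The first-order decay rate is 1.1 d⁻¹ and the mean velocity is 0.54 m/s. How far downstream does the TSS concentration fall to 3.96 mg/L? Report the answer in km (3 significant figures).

From C = C₀·e^(−kt), t = ln(C₀/C)/k = ln(16.3/3.96)/1.1 = 1.415/1.1 = 1.286 d.
Distance = v·t = 0.54 m/s × 1.111e+05 s = 6.001e+04 m = 60.01 km.

60.0 km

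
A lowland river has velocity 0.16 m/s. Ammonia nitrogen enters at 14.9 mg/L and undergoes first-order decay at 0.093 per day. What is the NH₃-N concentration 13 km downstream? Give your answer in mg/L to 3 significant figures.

13.7 mg/L

Travel time t = 13 km / 0.16 m/s = 1.3e+04/0.16 = 8.125e+04 s = 0.9404 d.
First-order decay: C = 14.9·exp(−0.093·0.9404) = 14.9·0.9163 = 13.65 mg/L.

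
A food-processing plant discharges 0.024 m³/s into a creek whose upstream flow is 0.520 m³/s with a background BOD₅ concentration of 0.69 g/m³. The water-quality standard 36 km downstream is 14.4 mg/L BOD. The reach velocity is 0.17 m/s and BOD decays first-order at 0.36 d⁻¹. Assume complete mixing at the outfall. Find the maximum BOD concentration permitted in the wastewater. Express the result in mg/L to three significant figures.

Travel time to the compliance point: t = 3.6e+04/0.17 = 2.118e+05 s = 2.451 d; decay factor exp(−0.36·2.451) = 0.4138.
So the concentration just after mixing may be at most 14.4/0.4138 = 34.8 mg/L.
Mass balance: 34.8·0.544 = 0.024·Cₑ + 0.52·0.69.
Cₑ = (18.93 − 0.3588) / 0.024 = 773.8 mg/L.

774 mg/L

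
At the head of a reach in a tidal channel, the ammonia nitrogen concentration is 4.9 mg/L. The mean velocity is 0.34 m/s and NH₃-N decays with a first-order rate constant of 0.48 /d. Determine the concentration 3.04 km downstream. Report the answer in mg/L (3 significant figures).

Travel time t = 3.04 km / 0.34 m/s = 3040/0.34 = 8941 s = 0.1035 d.
First-order decay: C = 4.9·exp(−0.48·0.1035) = 4.9·0.9515 = 4.663 mg/L.

4.66 mg/L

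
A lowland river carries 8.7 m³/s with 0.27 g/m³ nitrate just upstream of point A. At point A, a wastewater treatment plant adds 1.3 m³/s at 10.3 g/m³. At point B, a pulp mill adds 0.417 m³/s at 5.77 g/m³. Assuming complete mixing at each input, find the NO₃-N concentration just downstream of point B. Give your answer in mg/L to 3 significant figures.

1.74 mg/L

After input A: C = (8.7·0.27 + 1.3·10.3) / 10 = 1.574 mg/L.
After input B: C = (10·1.574 + 0.417·5.77) / 10.42 = 1.742 mg/L.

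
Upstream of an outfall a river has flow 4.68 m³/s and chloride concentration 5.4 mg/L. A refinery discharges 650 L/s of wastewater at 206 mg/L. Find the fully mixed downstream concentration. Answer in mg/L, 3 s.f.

650 L/s = 0.65 m³/s.
Conservation of mass across the mixing zone: C = (0.65·206 + 4.68·5.4) / (0.65 + 4.68) = 159.2/5.33 = 29.86 mg/L.

29.9 mg/L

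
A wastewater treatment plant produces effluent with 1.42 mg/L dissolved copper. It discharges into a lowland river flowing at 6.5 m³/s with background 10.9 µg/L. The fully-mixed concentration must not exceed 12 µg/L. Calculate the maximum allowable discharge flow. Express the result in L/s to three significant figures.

10.9 µg/L = 0.0109 mg/L.
12 µg/L = 0.012 mg/L.
Mass balance at complete mixing: C_std·(Q_w + Q_r) = Q_w·C_e + Q_r·C_b.
Rearranging, Q_w = Q_r·(C_std − C_b)/(C_e − C_std) = 6.5·(0.012 − 0.0109) / (1.42 − 0.012) = 0.005078 m³/s.
= 5.078 L/s.

5.08 L/s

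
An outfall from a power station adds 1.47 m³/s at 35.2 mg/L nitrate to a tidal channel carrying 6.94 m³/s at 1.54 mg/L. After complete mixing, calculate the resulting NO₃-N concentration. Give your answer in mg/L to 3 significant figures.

Flow-weighted mixing gives C = (1.47·35.2 + 6.94·1.54) / (1.47 + 6.94) = 62.43/8.41 = 7.423 mg/L.

7.42 mg/L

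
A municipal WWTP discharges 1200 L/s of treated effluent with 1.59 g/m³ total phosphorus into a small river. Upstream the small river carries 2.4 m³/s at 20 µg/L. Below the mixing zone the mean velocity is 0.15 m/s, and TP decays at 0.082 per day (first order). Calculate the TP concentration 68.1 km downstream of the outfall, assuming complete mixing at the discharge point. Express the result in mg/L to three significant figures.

1200 L/s = 1.2 m³/s.
20 µg/L = 0.02 mg/L.
After complete mixing, C₀ = (1.2·1.59 + 2.4·0.02) / 3.6 = 0.5433 mg/L.
Travel time t = 6.81e+04 m / 0.15 m/s = 4.54e+05 s = 5.255 d.
C = 0.5433·exp(−0.082·5.255) = 0.5433·0.6499 = 0.3531 mg/L.

0.353 mg/L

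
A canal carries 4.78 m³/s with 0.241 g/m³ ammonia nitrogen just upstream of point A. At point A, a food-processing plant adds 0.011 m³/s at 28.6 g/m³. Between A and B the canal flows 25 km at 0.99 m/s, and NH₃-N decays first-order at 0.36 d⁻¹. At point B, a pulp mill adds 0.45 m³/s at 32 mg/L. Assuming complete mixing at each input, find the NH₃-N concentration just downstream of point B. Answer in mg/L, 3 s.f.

After input A: C = (4.78·0.241 + 0.011·28.6) / 4.791 = 0.3061 mg/L.
Over the 25 km reach to input B (t = 2.525e+04 s = 0.2923 d), decay gives C = 0.3061·exp(−0.36·0.2923) = 0.2755 mg/L.
After input B: C = (4.791·0.2755 + 0.45·32) / 5.241 = 2.999 mg/L.

3.00 mg/L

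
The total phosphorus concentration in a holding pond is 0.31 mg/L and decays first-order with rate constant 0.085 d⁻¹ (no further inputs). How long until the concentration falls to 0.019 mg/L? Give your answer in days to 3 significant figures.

t = ln(C₀/C)/k = ln(0.31/0.019)/0.085 = 2.792/0.085 = 32.85 d.

32.8 d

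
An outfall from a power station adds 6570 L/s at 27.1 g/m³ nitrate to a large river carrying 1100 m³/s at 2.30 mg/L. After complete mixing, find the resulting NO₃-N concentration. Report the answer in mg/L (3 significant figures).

6570 L/s = 6.57 m³/s.
Flow-weighted mixing gives C = (6.57·27.1 + 1100·2.3) / (6.57 + 1100) = 2708/1107 = 2.447 mg/L.

2.45 mg/L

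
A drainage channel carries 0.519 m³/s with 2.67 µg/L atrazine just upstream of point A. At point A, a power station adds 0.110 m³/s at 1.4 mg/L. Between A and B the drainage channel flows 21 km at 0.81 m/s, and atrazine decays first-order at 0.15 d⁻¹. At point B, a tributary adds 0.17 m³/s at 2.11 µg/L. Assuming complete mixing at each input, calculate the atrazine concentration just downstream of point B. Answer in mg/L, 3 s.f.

2.67 µg/L = 0.00267 mg/L.
After input A: C = (0.519·0.00267 + 0.11·1.4) / 0.629 = 0.247 mg/L.
Over the 21 km reach to input B (t = 2.593e+04 s = 0.3001 d), decay gives C = 0.247·exp(−0.15·0.3001) = 0.2362 mg/L.
2.11 µg/L = 0.00211 mg/L.
After input B: C = (0.629·0.2362 + 0.17·0.00211) / 0.799 = 0.1864 mg/L.

0.186 mg/L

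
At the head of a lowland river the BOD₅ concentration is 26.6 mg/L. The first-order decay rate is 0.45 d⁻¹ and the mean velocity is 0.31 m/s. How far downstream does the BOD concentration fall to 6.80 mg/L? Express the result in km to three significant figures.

81.2 km

From C = C₀·e^(−kt), t = ln(C₀/C)/k = ln(26.6/6.80)/0.45 = 1.364/0.45 = 3.031 d.
Distance = v·t = 0.31 m/s × 2.619e+05 s = 8.118e+04 m = 81.18 km.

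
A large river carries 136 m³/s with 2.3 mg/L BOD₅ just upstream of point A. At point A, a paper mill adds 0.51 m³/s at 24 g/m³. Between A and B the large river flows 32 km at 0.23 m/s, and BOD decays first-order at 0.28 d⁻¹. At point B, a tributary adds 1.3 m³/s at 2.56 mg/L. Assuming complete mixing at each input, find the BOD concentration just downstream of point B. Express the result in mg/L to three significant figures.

1.53 mg/L

After input A: C = (136·2.3 + 0.51·24) / 136.5 = 2.381 mg/L.
Over the 32 km reach to input B (t = 1.391e+05 s = 1.61 d), decay gives C = 2.381·exp(−0.28·1.61) = 1.517 mg/L.
After input B: C = (136.5·1.517 + 1.3·2.56) / 137.8 = 1.527 mg/L.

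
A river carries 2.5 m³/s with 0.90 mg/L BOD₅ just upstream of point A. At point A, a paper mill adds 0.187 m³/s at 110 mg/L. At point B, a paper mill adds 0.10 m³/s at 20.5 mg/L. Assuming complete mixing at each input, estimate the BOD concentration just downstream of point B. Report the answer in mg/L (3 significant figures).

8.92 mg/L

After input A: C = (2.5·0.9 + 0.187·110) / 2.687 = 8.493 mg/L.
After input B: C = (2.687·8.493 + 0.1·20.5) / 2.787 = 8.924 mg/L.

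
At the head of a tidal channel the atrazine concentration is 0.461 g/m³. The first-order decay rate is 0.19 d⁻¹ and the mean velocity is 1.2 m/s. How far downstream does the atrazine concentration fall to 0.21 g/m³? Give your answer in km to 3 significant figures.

From C = C₀·e^(−kt), t = ln(C₀/C)/k = ln(0.461/0.21)/0.19 = 0.7863/0.19 = 4.138 d.
Distance = v·t = 1.2 m/s × 3.576e+05 s = 4.291e+05 m = 429.1 km.

429 km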